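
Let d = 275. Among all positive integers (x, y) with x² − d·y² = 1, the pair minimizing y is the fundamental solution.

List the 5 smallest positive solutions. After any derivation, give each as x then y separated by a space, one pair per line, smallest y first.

199 12
79201 4776
31521799 1900836
12545596801 756527952
4993116004999 301096224060

√275 = [16; 1,1,2,1,1,32, …], period ℓ=6 (even) → k=5
a_0=16:  p_0=16·1+0=16,  q_0=16·0+1=1
a_1=1:  p_1=1·16+1=17,  q_1=1·1+0=1
…
a_4=1:  p_4=1·83+33=116,  q_4=1·5+2=7
a_5=1:  p_5=1·116+83=199,  q_5=1·7+5=12
fundamental: x₁=199, y₁=12  (since 39601 − 275·144 = 1)
(199+12√275)^2 = 79201 + 4776√275
(199+12√275)^3 = 31521799 + 1900836√275
(199+12√275)^4 = 12545596801 + 756527952√275
(199+12√275)^5 = 4993116004999 + 301096224060√275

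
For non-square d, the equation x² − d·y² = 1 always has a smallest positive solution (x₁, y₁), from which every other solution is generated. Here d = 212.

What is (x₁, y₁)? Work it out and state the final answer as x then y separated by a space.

66249 4550

√212 → a₀=14, period (1,1,3,1,1,…,1,1,28); ℓ=14 even so k=13
k=0  a_k=14  p_k/q_k = 14/1
…
k=5  a_k=1  p_k/q_k = 233/16
…
k=7  a_k=6  p_k/q_k = 2417/166
k=8  a_k=1  p_k/q_k = 2781/191
k=9  a_k=1  p_k/q_k = 5198/357
…
k=11  a_k=3  p_k/q_k = 29135/2001
k=12  a_k=1  p_k/q_k = 37114/2549
k=13  a_k=1  p_k/q_k = 66249/4550
(x₁, y₁) = (66249, 4550);  66249² − 212·4550² = 1 ✓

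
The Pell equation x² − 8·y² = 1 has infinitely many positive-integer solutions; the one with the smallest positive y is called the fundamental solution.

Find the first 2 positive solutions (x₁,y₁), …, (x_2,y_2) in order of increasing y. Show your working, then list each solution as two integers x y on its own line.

√8 → a₀=2, period (1,4); ℓ=2 even so k=1
k=0  a_k=2  p_k/q_k = 2/1
k=1  a_k=1  p_k/q_k = 3/1
→ (3, 1).  Check: 3²=9, 8·1²=8, difference 1.
(3+1√8)^2 = 17 + 6√8

3 1
17 6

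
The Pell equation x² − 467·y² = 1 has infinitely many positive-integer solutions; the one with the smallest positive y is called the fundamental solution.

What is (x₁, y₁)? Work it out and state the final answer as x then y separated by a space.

1625626 75225

√467 = [21; 1,1,1,1,3,…,1,1,42, …], period ℓ=14 (even) → k=13
step 0: (21, 1)  from 21·(1,0) + (0,1)
step 1: (22, 1)  from 1·(21,1) + (1,0)
step 2: (43, 2)  from 1·(22,1) + (21,1)
…
step 4: (108, 5)  from 1·(65,3) + (43,2)
step 5: (389, 18)  from 3·(108,5) + (65,3)
step 6: (1275, 59)  from 3·(389,18) + (108,5)
…
step 8: (82767, 3830)  from 3·(27164,1257) + (1275,59)
…
step 10: (358232, 16577)  from 1·(275465,12747) + (82767,3830)
step 11: (633697, 29324)  from 1·(358232,16577) + (275465,12747)
step 12: (991929, 45901)  from 1·(633697,29324) + (358232,16577)
step 13: (1625626, 75225)  from 1·(991929,45901) + (633697,29324)
fundamental: x₁=1625626, y₁=75225  (since 2642659891876 − 467·5658800625 = 1)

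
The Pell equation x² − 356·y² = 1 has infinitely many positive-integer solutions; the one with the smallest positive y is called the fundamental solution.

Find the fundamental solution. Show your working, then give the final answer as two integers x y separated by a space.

500001 26500

√356 → a₀=18, period (1,6,1,1,2,…,6,1,36); ℓ=14 even so k=13
a_0=18:  p_0=18·1+0=18,  q_0=18·0+1=1
a_1=1:  p_1=1·18+1=19,  q_1=1·1+0=1
a_2=6:  p_2=6·19+18=132,  q_2=6·1+1=7
…
a_4=1:  p_4=1·151+132=283,  q_4=1·8+7=15
…
a_6=1:  p_6=1·717+283=1000,  q_6=1·38+15=53
a_7=8:  p_7=8·1000+717=8717,  q_7=8·53+38=462
…
a_9=2:  p_9=2·9717+8717=28151,  q_9=2·515+462=1492
…
a_11=1:  p_11=1·37868+28151=66019,  q_11=1·2007+1492=3499
a_12=6:  p_12=6·66019+37868=433982,  q_12=6·3499+2007=23001
a_13=1:  p_13=1·433982+66019=500001,  q_13=1·23001+3499=26500
→ (500001, 26500).  Check: 500001²=250001000001, 356·26500²=250001000000, difference 1.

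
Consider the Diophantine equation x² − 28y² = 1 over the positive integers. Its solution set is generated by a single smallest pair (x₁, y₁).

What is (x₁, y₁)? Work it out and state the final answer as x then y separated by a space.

127 24

[5; 3,2,3,10] for √28; ℓ=4 ⇒ convergent index 3
a_0=5:  p_0=5·1+0=5,  q_0=5·0+1=1
…
a_2=2:  p_2=2·16+5=37,  q_2=2·3+1=7
a_3=3:  p_3=3·37+16=127,  q_3=3·7+3=24
fundamental: x₁=127, y₁=24  (since 16129 − 28·576 = 1)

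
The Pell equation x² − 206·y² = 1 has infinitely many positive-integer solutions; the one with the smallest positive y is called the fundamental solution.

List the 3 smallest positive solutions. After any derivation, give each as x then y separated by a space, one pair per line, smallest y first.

√206 → a₀=14, period (2,1,5,14,5,1,2,28); ℓ=8 even so k=7
i=0: a=14 ⇒ p=14, q=1
…
i=6: a=1 ⇒ p=20998, q=1463
i=7: a=2 ⇒ p=59535, q=4148
→ (59535, 4148).  Check: 59535²=3544416225, 206·4148²=3544416224, difference 1.
(59535+4148√206)^2 = 7088832449 + 493902360√206
(59535+4148√206)^3 = 844067279642895 + 58808954001052√206

59535 4148
7088832449 493902360
844067279642895 58808954001052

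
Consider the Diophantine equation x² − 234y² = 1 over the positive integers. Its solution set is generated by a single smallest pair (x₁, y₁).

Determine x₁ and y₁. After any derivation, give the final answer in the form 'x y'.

5201 340

√234 → a₀=15, period (3,2,1,2,1,2,3,30); ℓ=8 even so k=7
a_0=15:  p_0=15·1+0=15,  q_0=15·0+1=1
a_1=3:  p_1=3·15+1=46,  q_1=3·1+0=3
a_2=2:  p_2=2·46+15=107,  q_2=2·3+1=7
…
a_6=2:  p_6=2·566+413=1545,  q_6=2·37+27=101
a_7=3:  p_7=3·1545+566=5201,  q_7=3·101+37=340
(x₁, y₁) = (5201, 340);  5201² − 234·340² = 1 ✓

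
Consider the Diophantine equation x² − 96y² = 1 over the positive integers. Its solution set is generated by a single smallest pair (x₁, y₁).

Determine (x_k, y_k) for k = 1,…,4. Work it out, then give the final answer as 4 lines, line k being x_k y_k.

d=96: √d = [9; 1,3,1,18] (ℓ=4, even), read p_3/q_3
a_0=9:  p_0=9·1+0=9,  q_0=9·0+1=1
a_1=1:  p_1=1·9+1=10,  q_1=1·1+0=1
a_2=3:  p_2=3·10+9=39,  q_2=3·1+1=4
a_3=1:  p_3=1·39+10=49,  q_3=1·4+1=5
→ (49, 5).  Check: 49²=2401, 96·5²=2400, difference 1.
(49+5√96)^2 = 4801 + 490√96
(49+5√96)^3 = 470449 + 48015√96
(49+5√96)^4 = 46099201 + 4704980√96

49 5
4801 490
470449 48015
46099201 4704980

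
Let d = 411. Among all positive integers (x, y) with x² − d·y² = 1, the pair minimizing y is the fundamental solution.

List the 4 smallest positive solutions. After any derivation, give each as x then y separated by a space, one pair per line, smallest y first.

49730 2453
4946145799 243975380
491943661118810 24265791292347
48928716529930696801 2413475601692857240

[20; 3,1,1,1,19,1,1,1,3,40] for √411; ℓ=10 ⇒ convergent index 9
k=0  a_k=20  p_k/q_k = 20/1
k=1  a_k=3  p_k/q_k = 61/3
k=2  a_k=1  p_k/q_k = 81/4
k=3  a_k=1  p_k/q_k = 142/7
…
k=5  a_k=19  p_k/q_k = 4379/216
…
k=7  a_k=1  p_k/q_k = 8981/443
k=8  a_k=1  p_k/q_k = 13583/670
k=9  a_k=3  p_k/q_k = 49730/2453
(x₁, y₁) = (49730, 2453);  49730² − 411·2453² = 1 ✓
n=2: (49730,2453)∘(49730,2453) = (49730·49730+411·2453·2453, 49730·2453+2453·49730) = (4946145799,243975380)
n=3: (4946145799,243975380)∘(49730,2453) = (49730·4946145799+411·2453·243975380, 49730·243975380+2453·4946145799) = (491943661118810,24265791292347)
n=4: (491943661118810,24265791292347)∘(49730,2453) = (49730·491943661118810+411·2453·24265791292347, 49730·24265791292347+2453·491943661118810) = (48928716529930696801,2413475601692857240)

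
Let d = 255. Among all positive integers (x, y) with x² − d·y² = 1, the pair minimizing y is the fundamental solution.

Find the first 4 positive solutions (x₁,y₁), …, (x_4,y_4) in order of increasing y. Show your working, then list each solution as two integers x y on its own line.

√255 → a₀=15, period (1,30); ℓ=2 even so k=1
k=0  a_k=15  p_k/q_k = 15/1
k=1  a_k=1  p_k/q_k = 16/1
fundamental: x₁=16, y₁=1  (since 256 − 255·1 = 1)
(x_2, y_2) = (16·16 + 255·1·1, 16·1 + 1·16) = (511, 32)
(x_3, y_3) = (16·511 + 255·1·32, 16·32 + 1·511) = (16336, 1023)
(x_4, y_4) = (16·16336 + 255·1·1023, 16·1023 + 1·16336) = (522241, 32704)

16 1
511 32
16336 1023
522241 32704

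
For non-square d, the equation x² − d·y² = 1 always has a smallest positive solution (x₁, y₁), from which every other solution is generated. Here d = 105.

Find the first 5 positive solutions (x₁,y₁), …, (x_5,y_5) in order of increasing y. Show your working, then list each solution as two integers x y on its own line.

d=105: √d = [10; 4,20] (ℓ=2, even), read p_1/q_1
a_0=10:  p_0=10·1+0=10,  q_0=10·0+1=1
a_1=4:  p_1=4·10+1=41,  q_1=4·1+0=4
→ (41, 4).  Check: 41²=1681, 105·4²=1680, difference 1.
k=2:  x_2 = 41·41+105·4·4 = 3361,  y_2 = 41·4+4·41 = 328
k=3:  x_3 = 41·3361+105·4·328 = 275561,  y_3 = 41·328+4·3361 = 26892
k=4:  x_4 = 41·275561+105·4·26892 = 22592641,  y_4 = 41·26892+4·275561 = 2204816
k=5:  x_5 = 41·22592641+105·4·2204816 = 1852321001,  y_5 = 41·2204816+4·22592641 = 180768020

41 4
3361 328
275561 26892
22592641 2204816
1852321001 180768020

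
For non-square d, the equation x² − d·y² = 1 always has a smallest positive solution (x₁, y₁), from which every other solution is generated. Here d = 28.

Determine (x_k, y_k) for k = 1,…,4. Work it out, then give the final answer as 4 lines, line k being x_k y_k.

[5; 3,2,3,10] for √28; ℓ=4 ⇒ convergent index 3
k=0  a_k=5  p_k/q_k = 5/1
…
k=2  a_k=2  p_k/q_k = 37/7
k=3  a_k=3  p_k/q_k = 127/24
→ (127, 24).  Check: 127²=16129, 28·24²=16128, difference 1.
k=2:  x_2 = 127·127+28·24·24 = 32257,  y_2 = 127·24+24·127 = 6096
k=3:  x_3 = 127·32257+28·24·6096 = 8193151,  y_3 = 127·6096+24·32257 = 1548360
k=4:  x_4 = 127·8193151+28·24·1548360 = 2081028097,  y_4 = 127·1548360+24·8193151 = 393277344

127 24
32257 6096
8193151 1548360
2081028097 393277344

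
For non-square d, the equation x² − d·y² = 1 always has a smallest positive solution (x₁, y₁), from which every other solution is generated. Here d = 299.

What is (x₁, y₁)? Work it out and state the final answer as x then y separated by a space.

[17; 3,2,3,34] for √299; ℓ=4 ⇒ convergent index 3
step 0: (17, 1)  from 17·(1,0) + (0,1)
…
step 2: (121, 7)  from 2·(52,3) + (17,1)
step 3: (415, 24)  from 3·(121,7) + (52,3)
fundamental: x₁=415, y₁=24  (since 172225 − 299·576 = 1)

415 24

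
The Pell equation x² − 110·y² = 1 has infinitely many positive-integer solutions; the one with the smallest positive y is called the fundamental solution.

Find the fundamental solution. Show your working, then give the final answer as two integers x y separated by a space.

21 2

√110 → a₀=10, period (2,20); ℓ=2 even so k=1
k=0  a_k=10  p_k/q_k = 10/1
k=1  a_k=2  p_k/q_k = 21/2
(x₁, y₁) = (21, 2);  21² − 110·2² = 1 ✓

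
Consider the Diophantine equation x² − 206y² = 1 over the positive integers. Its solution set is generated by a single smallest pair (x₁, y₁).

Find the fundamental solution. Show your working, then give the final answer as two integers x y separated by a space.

59535 4148

√206 → a₀=14, period (2,1,5,14,5,1,2,28); ℓ=8 even so k=7
k=0  a_k=14  p_k/q_k = 14/1
k=1  a_k=2  p_k/q_k = 29/2
k=2  a_k=1  p_k/q_k = 43/3
k=3  a_k=5  p_k/q_k = 244/17
k=4  a_k=14  p_k/q_k = 3459/241
k=5  a_k=5  p_k/q_k = 17539/1222
k=6  a_k=1  p_k/q_k = 20998/1463
k=7  a_k=2  p_k/q_k = 59535/4148
fundamental: x₁=59535, y₁=4148  (since 3544416225 − 206·17205904 = 1)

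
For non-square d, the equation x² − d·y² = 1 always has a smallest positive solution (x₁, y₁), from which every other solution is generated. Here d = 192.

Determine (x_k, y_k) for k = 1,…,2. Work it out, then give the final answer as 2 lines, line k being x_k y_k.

97 7
18817 1358

[13; 1,5,1,26] for √192; ℓ=4 ⇒ convergent index 3
k=0  a_k=13  p_k/q_k = 13/1
k=1  a_k=1  p_k/q_k = 14/1
k=2  a_k=5  p_k/q_k = 83/6
k=3  a_k=1  p_k/q_k = 97/7
(x₁, y₁) = (97, 7);  97² − 192·7² = 1 ✓
(x_2, y_2) = (97·97 + 192·7·7, 97·7 + 7·97) = (18817, 1358)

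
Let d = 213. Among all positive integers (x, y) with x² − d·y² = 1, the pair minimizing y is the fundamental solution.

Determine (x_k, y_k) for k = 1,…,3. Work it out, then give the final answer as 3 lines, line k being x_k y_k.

d=213: √d = [14; 1,1,2,6,1,8,1,6,2,1,1,28] (ℓ=12, even), read p_11/q_11
i=0: a=14 ⇒ p=14, q=1
i=1: a=1 ⇒ p=15, q=1
…
i=4: a=6 ⇒ p=467, q=32
…
i=6: a=8 ⇒ p=4787, q=328
i=7: a=1 ⇒ p=5327, q=365
i=8: a=6 ⇒ p=36749, q=2518
…
i=10: a=1 ⇒ p=115574, q=7919
i=11: a=1 ⇒ p=194399, q=13320
→ (194399, 13320).  Check: 194399²=37790971201, 213·13320²=37790971200, difference 1.
k=2:  x_2 = 194399·194399+213·13320·13320 = 75581942401,  y_2 = 194399·13320+13320·194399 = 5178789360
k=3:  x_3 = 194399·75581942401+213·13320·5178789360 = 29386108041429599,  y_3 = 194399·5178789360+13320·75581942401 = 2013502945575960

194399 13320
75581942401 5178789360
29386108041429599 2013502945575960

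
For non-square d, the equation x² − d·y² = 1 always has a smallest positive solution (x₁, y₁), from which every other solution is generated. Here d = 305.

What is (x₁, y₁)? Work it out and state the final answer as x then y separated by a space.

d=305: √d = [17; 2,6,2,34] (ℓ=4, even), read p_3/q_3
i=0: a=17 ⇒ p=17, q=1
…
i=2: a=6 ⇒ p=227, q=13
i=3: a=2 ⇒ p=489, q=28
(x₁, y₁) = (489, 28);  489² − 305·28² = 1 ✓

489 28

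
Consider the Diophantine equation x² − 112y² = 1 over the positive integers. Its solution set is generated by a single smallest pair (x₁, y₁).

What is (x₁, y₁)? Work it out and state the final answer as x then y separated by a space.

127 12

√112 = [10; 1,1,2,1,1,20, …], period ℓ=6 (even) → k=5
i=0: a=10 ⇒ p=10, q=1
i=1: a=1 ⇒ p=11, q=1
…
i=3: a=2 ⇒ p=53, q=5
i=4: a=1 ⇒ p=74, q=7
i=5: a=1 ⇒ p=127, q=12
→ (127, 12).  Check: 127²=16129, 112·12²=16128, difference 1.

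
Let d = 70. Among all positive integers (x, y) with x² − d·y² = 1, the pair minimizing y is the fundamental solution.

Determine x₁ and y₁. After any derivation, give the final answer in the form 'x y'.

[8; 2,1,2,1,2,16] for √70; ℓ=6 ⇒ convergent index 5
a_0=8:  p_0=8·1+0=8,  q_0=8·0+1=1
…
a_2=1:  p_2=1·17+8=25,  q_2=1·2+1=3
…
a_4=1:  p_4=1·67+25=92,  q_4=1·8+3=11
a_5=2:  p_5=2·92+67=251,  q_5=2·11+8=30
→ (251, 30).  Check: 251²=63001, 70·30²=63000, difference 1.

251 30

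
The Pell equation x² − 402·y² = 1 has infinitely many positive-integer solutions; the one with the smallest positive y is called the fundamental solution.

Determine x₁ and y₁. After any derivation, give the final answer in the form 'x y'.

d=402: √d = [20; 20,40] (ℓ=2, even), read p_1/q_1
a_0=20:  p_0=20·1+0=20,  q_0=20·0+1=1
a_1=20:  p_1=20·20+1=401,  q_1=20·1+0=20
(x₁, y₁) = (401, 20);  401² − 402·20² = 1 ✓

401 20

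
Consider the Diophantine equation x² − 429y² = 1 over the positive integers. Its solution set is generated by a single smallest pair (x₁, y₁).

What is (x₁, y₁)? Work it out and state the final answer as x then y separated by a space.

1524095 73584

√429 = [20; 1,2,2,9,1,12,1,9,2,2,1,40, …], period ℓ=12 (even) → k=11
step 0: (20, 1)  from 20·(1,0) + (0,1)
…
step 2: (62, 3)  from 2·(21,1) + (20,1)
step 3: (145, 7)  from 2·(62,3) + (21,1)
step 4: (1367, 66)  from 9·(145,7) + (62,3)
…
step 8: (208718, 10077)  from 9·(21023,1015) + (19511,942)
step 9: (438459, 21169)  from 2·(208718,10077) + (21023,1015)
step 10: (1085636, 52415)  from 2·(438459,21169) + (208718,10077)
step 11: (1524095, 73584)  from 1·(1085636,52415) + (438459,21169)
→ (1524095, 73584).  Check: 1524095²=2322865569025, 429·73584²=2322865569024, difference 1.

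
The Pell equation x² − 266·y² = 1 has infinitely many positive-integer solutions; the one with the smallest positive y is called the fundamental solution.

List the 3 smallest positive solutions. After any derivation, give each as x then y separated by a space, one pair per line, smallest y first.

685 42
938449 57540
1285674445 78829758

d=266: √d = [16; 3,4,3,32] (ℓ=4, even), read p_3/q_3
a_0=16:  p_0=16·1+0=16,  q_0=16·0+1=1
a_1=3:  p_1=3·16+1=49,  q_1=3·1+0=3
a_2=4:  p_2=4·49+16=212,  q_2=4·3+1=13
a_3=3:  p_3=3·212+49=685,  q_3=3·13+3=42
(x₁, y₁) = (685, 42);  685² − 266·42² = 1 ✓
n=2: (685,42)∘(685,42) = (685·685+266·42·42, 685·42+42·685) = (938449,57540)
n=3: (938449,57540)∘(685,42) = (685·938449+266·42·57540, 685·57540+42·938449) = (1285674445,78829758)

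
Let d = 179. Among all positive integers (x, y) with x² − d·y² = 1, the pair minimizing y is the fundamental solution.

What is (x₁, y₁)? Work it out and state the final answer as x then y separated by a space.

[13; 2,1,1,1,3,…,1,2,26] for √179; ℓ=14 ⇒ convergent index 13
a_0=13:  p_0=13·1+0=13,  q_0=13·0+1=1
…
a_5=3:  p_5=3·107+67=388,  q_5=3·8+5=29
…
a_12=1:  p_12=1·1013292+575167=1588459,  q_12=1·75737+42990=118727
a_13=2:  p_13=2·1588459+1013292=4190210,  q_13=2·118727+75737=313191
→ (4190210, 313191).  Check: 4190210²=17557859844100, 179·313191²=17557859844099, difference 1.

4190210 313191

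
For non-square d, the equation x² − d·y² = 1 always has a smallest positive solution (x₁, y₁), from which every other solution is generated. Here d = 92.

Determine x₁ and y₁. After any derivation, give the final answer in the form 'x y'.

1151 120

d=92: √d = [9; 1,1,2,4,2,1,1,18] (ℓ=8, even), read p_7/q_7
a_0=9:  p_0=9·1+0=9,  q_0=9·0+1=1
…
a_2=1:  p_2=1·10+9=19,  q_2=1·1+1=2
a_3=2:  p_3=2·19+10=48,  q_3=2·2+1=5
a_4=4:  p_4=4·48+19=211,  q_4=4·5+2=22
a_5=2:  p_5=2·211+48=470,  q_5=2·22+5=49
a_6=1:  p_6=1·470+211=681,  q_6=1·49+22=71
a_7=1:  p_7=1·681+470=1151,  q_7=1·71+49=120
fundamental: x₁=1151, y₁=120  (since 1324801 − 92·14400 = 1)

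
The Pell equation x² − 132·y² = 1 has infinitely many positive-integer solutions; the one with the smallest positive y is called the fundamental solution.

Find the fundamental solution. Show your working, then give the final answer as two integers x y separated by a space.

[11; 2,22] for √132; ℓ=2 ⇒ convergent index 1
k=0  a_k=11  p_k/q_k = 11/1
k=1  a_k=2  p_k/q_k = 23/2
fundamental: x₁=23, y₁=2  (since 529 − 132·4 = 1)

23 2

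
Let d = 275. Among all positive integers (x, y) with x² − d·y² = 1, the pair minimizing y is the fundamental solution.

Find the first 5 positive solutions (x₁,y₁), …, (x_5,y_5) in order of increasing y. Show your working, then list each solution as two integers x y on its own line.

199 12
79201 4776
31521799 1900836
12545596801 756527952
4993116004999 301096224060

√275 = [16; 1,1,2,1,1,32, …], period ℓ=6 (even) → k=5
a_0=16:  p_0=16·1+0=16,  q_0=16·0+1=1
…
a_2=1:  p_2=1·17+16=33,  q_2=1·1+1=2
…
a_4=1:  p_4=1·83+33=116,  q_4=1·5+2=7
a_5=1:  p_5=1·116+83=199,  q_5=1·7+5=12
fundamental: x₁=199, y₁=12  (since 39601 − 275·144 = 1)
(199+12√275)^2 = 79201 + 4776√275
(199+12√275)^3 = 31521799 + 1900836√275
(199+12√275)^4 = 12545596801 + 756527952√275
(199+12√275)^5 = 4993116004999 + 301096224060√275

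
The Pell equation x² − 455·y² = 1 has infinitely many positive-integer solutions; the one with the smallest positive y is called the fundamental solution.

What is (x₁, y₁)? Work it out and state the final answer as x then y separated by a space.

64 3

√455 = [21; 3,42, …], period ℓ=2 (even) → k=1
i=0: a=21 ⇒ p=21, q=1
i=1: a=3 ⇒ p=64, q=3
→ (64, 3).  Check: 64²=4096, 455·3²=4095, difference 1.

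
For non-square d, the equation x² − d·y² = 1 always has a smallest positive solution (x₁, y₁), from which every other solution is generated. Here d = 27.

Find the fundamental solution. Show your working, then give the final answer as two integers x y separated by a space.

26 5

d=27: √d = [5; 5,10] (ℓ=2, even), read p_1/q_1
a_0=5:  p_0=5·1+0=5,  q_0=5·0+1=1
a_1=5:  p_1=5·5+1=26,  q_1=5·1+0=5
→ (26, 5).  Check: 26²=676, 27·5²=675, difference 1.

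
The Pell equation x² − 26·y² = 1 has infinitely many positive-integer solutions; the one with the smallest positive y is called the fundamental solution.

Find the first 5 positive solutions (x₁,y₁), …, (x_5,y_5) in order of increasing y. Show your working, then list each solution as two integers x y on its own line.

51 10
5201 1020
530451 104030
54100801 10610040
5517751251 1082120050

√26 = [5; 10, …], period ℓ=1 (odd) → k=1
i=0: a=5 ⇒ p=5, q=1
i=1: a=10 ⇒ p=51, q=10
(x₁, y₁) = (51, 10);  51² − 26·10² = 1 ✓
(x_2, y_2) = (51·51 + 26·10·10, 51·10 + 10·51) = (5201, 1020)
(x_3, y_3) = (51·5201 + 26·10·1020, 51·1020 + 10·5201) = (530451, 104030)
(x_4, y_4) = (51·530451 + 26·10·104030, 51·104030 + 10·530451) = (54100801, 10610040)
(x_5, y_5) = (51·54100801 + 26·10·10610040, 51·10610040 + 10·54100801) = (5517751251, 1082120050)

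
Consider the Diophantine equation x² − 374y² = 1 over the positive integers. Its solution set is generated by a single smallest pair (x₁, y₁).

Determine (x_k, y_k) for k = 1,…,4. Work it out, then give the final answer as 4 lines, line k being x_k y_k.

√374 = [19; 2,1,18,1,2,38, …], period ℓ=6 (even) → k=5
a_0=19:  p_0=19·1+0=19,  q_0=19·0+1=1
…
a_4=1:  p_4=1·1083+58=1141,  q_4=1·56+3=59
a_5=2:  p_5=2·1141+1083=3365,  q_5=2·59+56=174
(x₁, y₁) = (3365, 174);  3365² − 374·174² = 1 ✓
(x_2, y_2) = (3365·3365 + 374·174·174, 3365·174 + 174·3365) = (22646449, 1171020)
(x_3, y_3) = (3365·22646449 + 374·174·1171020, 3365·1171020 + 174·22646449) = (152410598405, 7880964426)
(x_4, y_4) = (3365·152410598405 + 374·174·7880964426, 3365·7880964426 + 174·152410598405) = (1025723304619201, 53038889415960)

3365 174
22646449 1171020
152410598405 7880964426
1025723304619201 53038889415960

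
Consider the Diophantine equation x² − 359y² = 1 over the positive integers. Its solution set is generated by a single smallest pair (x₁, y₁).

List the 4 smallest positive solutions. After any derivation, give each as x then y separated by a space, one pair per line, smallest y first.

360 19
259199 13680
186622920 9849581
134368243201 7091684640

√359 → a₀=18, period (1,17,1,36); ℓ=4 even so k=3
a_0=18:  p_0=18·1+0=18,  q_0=18·0+1=1
a_1=1:  p_1=1·18+1=19,  q_1=1·1+0=1
a_2=17:  p_2=17·19+18=341,  q_2=17·1+1=18
a_3=1:  p_3=1·341+19=360,  q_3=1·18+1=19
→ (360, 19).  Check: 360²=129600, 359·19²=129599, difference 1.
(360+19√359)^2 = 259199 + 13680√359
(360+19√359)^3 = 186622920 + 9849581√359
(360+19√359)^4 = 134368243201 + 7091684640√359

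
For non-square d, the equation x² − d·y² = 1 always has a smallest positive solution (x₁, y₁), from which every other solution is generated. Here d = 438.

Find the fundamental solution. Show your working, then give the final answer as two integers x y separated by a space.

293 14

√438 = [20; 1,12,1,40, …], period ℓ=4 (even) → k=3
a_0=20:  p_0=20·1+0=20,  q_0=20·0+1=1
a_1=1:  p_1=1·20+1=21,  q_1=1·1+0=1
a_2=12:  p_2=12·21+20=272,  q_2=12·1+1=13
a_3=1:  p_3=1·272+21=293,  q_3=1·13+1=14
→ (293, 14).  Check: 293²=85849, 438·14²=85848, difference 1.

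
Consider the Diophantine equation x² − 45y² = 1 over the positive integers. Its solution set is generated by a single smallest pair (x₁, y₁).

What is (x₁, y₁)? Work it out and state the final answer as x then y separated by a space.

161 24

d=45: √d = [6; 1,2,2,2,1,12] (ℓ=6, even), read p_5/q_5
a_0=6:  p_0=6·1+0=6,  q_0=6·0+1=1
a_1=1:  p_1=1·6+1=7,  q_1=1·1+0=1
a_2=2:  p_2=2·7+6=20,  q_2=2·1+1=3
…
a_4=2:  p_4=2·47+20=114,  q_4=2·7+3=17
a_5=1:  p_5=1·114+47=161,  q_5=1·17+7=24
fundamental: x₁=161, y₁=24  (since 25921 − 45·576 = 1)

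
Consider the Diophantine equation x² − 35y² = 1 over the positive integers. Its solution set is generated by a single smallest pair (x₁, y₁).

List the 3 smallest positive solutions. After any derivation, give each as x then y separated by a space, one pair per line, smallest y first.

√35 → a₀=5, period (1,10); ℓ=2 even so k=1
a_0=5:  p_0=5·1+0=5,  q_0=5·0+1=1
a_1=1:  p_1=1·5+1=6,  q_1=1·1+0=1
(x₁, y₁) = (6, 1);  6² − 35·1² = 1 ✓
n=2: (6,1)∘(6,1) = (6·6+35·1·1, 6·1+1·6) = (71,12)
n=3: (71,12)∘(6,1) = (6·71+35·1·12, 6·12+1·71) = (846,143)

6 1
71 12
846 143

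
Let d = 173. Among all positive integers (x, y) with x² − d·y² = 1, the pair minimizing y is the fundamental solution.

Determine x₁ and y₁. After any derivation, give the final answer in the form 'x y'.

[13; 6,1,1,6,26] for √173; ℓ=5 ⇒ convergent index 9
k=0  a_k=13  p_k/q_k = 13/1
k=1  a_k=6  p_k/q_k = 79/6
…
k=3  a_k=1  p_k/q_k = 171/13
…
k=7  a_k=1  p_k/q_k = 205791/15646
k=8  a_k=1  p_k/q_k = 382343/29069
k=9  a_k=6  p_k/q_k = 2499849/190060
→ (2499849, 190060).  Check: 2499849²=6249245022801, 173·190060²=6249245022800, difference 1.

2499849 190060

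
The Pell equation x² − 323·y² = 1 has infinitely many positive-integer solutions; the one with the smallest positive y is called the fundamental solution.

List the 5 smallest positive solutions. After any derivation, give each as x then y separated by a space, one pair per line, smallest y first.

18 1
647 36
23274 1295
837217 46584
30116538 1675729

d=323: √d = [17; 1,34] (ℓ=2, even), read p_1/q_1
i=0: a=17 ⇒ p=17, q=1
i=1: a=1 ⇒ p=18, q=1
fundamental: x₁=18, y₁=1  (since 324 − 323·1 = 1)
k=2:  x_2 = 18·18+323·1·1 = 647,  y_2 = 18·1+1·18 = 36
k=3:  x_3 = 18·647+323·1·36 = 23274,  y_3 = 18·36+1·647 = 1295
k=4:  x_4 = 18·23274+323·1·1295 = 837217,  y_4 = 18·1295+1·23274 = 46584
k=5:  x_5 = 18·837217+323·1·46584 = 30116538,  y_5 = 18·46584+1·837217 = 1675729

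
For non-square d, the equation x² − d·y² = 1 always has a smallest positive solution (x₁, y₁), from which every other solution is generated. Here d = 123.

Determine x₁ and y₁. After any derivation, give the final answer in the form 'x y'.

122 11

√123 → a₀=11, period (11,22); ℓ=2 even so k=1
step 0: (11, 1)  from 11·(1,0) + (0,1)
step 1: (122, 11)  from 11·(11,1) + (1,0)
→ (122, 11).  Check: 122²=14884, 123·11²=14883, difference 1.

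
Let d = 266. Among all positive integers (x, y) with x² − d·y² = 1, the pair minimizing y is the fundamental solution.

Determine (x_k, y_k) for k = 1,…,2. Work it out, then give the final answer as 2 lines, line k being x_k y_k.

685 42
938449 57540

[16; 3,4,3,32] for √266; ℓ=4 ⇒ convergent index 3
i=0: a=16 ⇒ p=16, q=1
…
i=2: a=4 ⇒ p=212, q=13
i=3: a=3 ⇒ p=685, q=42
fundamental: x₁=685, y₁=42  (since 469225 − 266·1764 = 1)
(x_2, y_2) = (685·685 + 266·42·42, 685·42 + 42·685) = (938449, 57540)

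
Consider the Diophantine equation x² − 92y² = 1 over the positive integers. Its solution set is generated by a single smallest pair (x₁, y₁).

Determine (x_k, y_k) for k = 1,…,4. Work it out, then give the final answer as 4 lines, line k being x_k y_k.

√92 = [9; 1,1,2,4,2,1,1,18, …], period ℓ=8 (even) → k=7
step 0: (9, 1)  from 9·(1,0) + (0,1)
…
step 2: (19, 2)  from 1·(10,1) + (9,1)
…
step 4: (211, 22)  from 4·(48,5) + (19,2)
…
step 6: (681, 71)  from 1·(470,49) + (211,22)
step 7: (1151, 120)  from 1·(681,71) + (470,49)
(x₁, y₁) = (1151, 120);  1151² − 92·120² = 1 ✓
(x_2, y_2) = (1151·1151 + 92·120·120, 1151·120 + 120·1151) = (2649601, 276240)
(x_3, y_3) = (1151·2649601 + 92·120·276240, 1151·276240 + 120·2649601) = (6099380351, 635904360)
(x_4, y_4) = (1151·6099380351 + 92·120·635904360, 1151·635904360 + 120·6099380351) = (14040770918401, 1463851560480)

1151 120
2649601 276240
6099380351 635904360
14040770918401 1463851560480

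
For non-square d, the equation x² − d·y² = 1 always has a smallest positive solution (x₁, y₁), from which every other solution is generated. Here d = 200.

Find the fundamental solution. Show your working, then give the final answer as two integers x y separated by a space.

99 7

d=200: √d = [14; 7,28] (ℓ=2, even), read p_1/q_1
step 0: (14, 1)  from 14·(1,0) + (0,1)
step 1: (99, 7)  from 7·(14,1) + (1,0)
(x₁, y₁) = (99, 7);  99² − 200·7² = 1 ✓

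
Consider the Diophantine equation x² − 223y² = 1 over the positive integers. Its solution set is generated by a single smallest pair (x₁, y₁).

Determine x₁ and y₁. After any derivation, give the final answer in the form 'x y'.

224 15

√223 → a₀=14, period (1,13,1,28); ℓ=4 even so k=3
i=0: a=14 ⇒ p=14, q=1
i=1: a=1 ⇒ p=15, q=1
i=2: a=13 ⇒ p=209, q=14
i=3: a=1 ⇒ p=224, q=15
→ (224, 15).  Check: 224²=50176, 223·15²=50175, difference 1.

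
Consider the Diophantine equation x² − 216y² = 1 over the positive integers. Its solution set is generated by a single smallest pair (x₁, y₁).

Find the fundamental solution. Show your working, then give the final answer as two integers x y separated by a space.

√216 → a₀=14, period (1,2,3,2,1,28); ℓ=6 even so k=5
i=0: a=14 ⇒ p=14, q=1
i=1: a=1 ⇒ p=15, q=1
…
i=3: a=3 ⇒ p=147, q=10
i=4: a=2 ⇒ p=338, q=23
i=5: a=1 ⇒ p=485, q=33
→ (485, 33).  Check: 485²=235225, 216·33²=235224, difference 1.

485 33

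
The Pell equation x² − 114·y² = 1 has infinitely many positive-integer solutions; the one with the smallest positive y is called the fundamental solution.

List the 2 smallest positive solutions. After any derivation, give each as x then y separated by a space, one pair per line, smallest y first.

1025 96
2101249 196800

d=114: √d = [10; 1,2,10,2,1,20] (ℓ=6, even), read p_5/q_5
k=0  a_k=10  p_k/q_k = 10/1
…
k=4  a_k=2  p_k/q_k = 694/65
k=5  a_k=1  p_k/q_k = 1025/96
(x₁, y₁) = (1025, 96);  1025² − 114·96² = 1 ✓
n=2: (1025,96)∘(1025,96) = (1025·1025+114·96·96, 1025·96+96·1025) = (2101249,196800)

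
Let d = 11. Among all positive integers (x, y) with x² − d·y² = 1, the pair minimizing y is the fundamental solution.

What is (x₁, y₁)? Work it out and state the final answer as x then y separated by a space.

√11 → a₀=3, period (3,6); ℓ=2 even so k=1
step 0: (3, 1)  from 3·(1,0) + (0,1)
step 1: (10, 3)  from 3·(3,1) + (1,0)
→ (10, 3).  Check: 10²=100, 11·3²=99, difference 1.

10 3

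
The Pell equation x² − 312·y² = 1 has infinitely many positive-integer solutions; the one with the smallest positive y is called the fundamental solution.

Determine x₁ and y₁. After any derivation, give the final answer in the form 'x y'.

53 3

√312 = [17; 1,1,1,34, …], period ℓ=4 (even) → k=3
k=0  a_k=17  p_k/q_k = 17/1
k=1  a_k=1  p_k/q_k = 18/1
k=2  a_k=1  p_k/q_k = 35/2
k=3  a_k=1  p_k/q_k = 53/3
fundamental: x₁=53, y₁=3  (since 2809 − 312·9 = 1)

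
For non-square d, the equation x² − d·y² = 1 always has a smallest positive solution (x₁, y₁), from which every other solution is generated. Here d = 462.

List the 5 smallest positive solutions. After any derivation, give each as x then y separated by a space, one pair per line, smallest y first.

[21; 2,42] for √462; ℓ=2 ⇒ convergent index 1
i=0: a=21 ⇒ p=21, q=1
i=1: a=2 ⇒ p=43, q=2
→ (43, 2).  Check: 43²=1849, 462·2²=1848, difference 1.
(x_2, y_2) = (43·43 + 462·2·2, 43·2 + 2·43) = (3697, 172)
(x_3, y_3) = (43·3697 + 462·2·172, 43·172 + 2·3697) = (317899, 14790)
(x_4, y_4) = (43·317899 + 462·2·14790, 43·14790 + 2·317899) = (27335617, 1271768)
(x_5, y_5) = (43·27335617 + 462·2·1271768, 43·1271768 + 2·27335617) = (2350545163, 109357258)

43 2
3697 172
317899 14790
27335617 1271768
2350545163 109357258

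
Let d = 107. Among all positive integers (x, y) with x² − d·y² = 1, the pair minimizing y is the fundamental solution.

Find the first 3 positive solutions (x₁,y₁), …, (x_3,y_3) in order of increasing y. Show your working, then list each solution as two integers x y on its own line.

962 93
1850887 178932
3561105626 344265075

d=107: √d = [10; 2,1,9,1,2,20] (ℓ=6, even), read p_5/q_5
i=0: a=10 ⇒ p=10, q=1
i=1: a=2 ⇒ p=21, q=2
i=2: a=1 ⇒ p=31, q=3
i=3: a=9 ⇒ p=300, q=29
i=4: a=1 ⇒ p=331, q=32
i=5: a=2 ⇒ p=962, q=93
fundamental: x₁=962, y₁=93  (since 925444 − 107·8649 = 1)
n=2: (962,93)∘(962,93) = (962·962+107·93·93, 962·93+93·962) = (1850887,178932)
n=3: (1850887,178932)∘(962,93) = (962·1850887+107·93·178932, 962·178932+93·1850887) = (3561105626,344265075)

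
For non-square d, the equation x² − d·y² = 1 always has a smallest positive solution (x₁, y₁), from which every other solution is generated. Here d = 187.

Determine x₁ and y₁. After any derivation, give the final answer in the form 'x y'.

1682 123

d=187: √d = [13; 1,2,13,2,1,26] (ℓ=6, even), read p_5/q_5
step 0: (13, 1)  from 13·(1,0) + (0,1)
step 1: (14, 1)  from 1·(13,1) + (1,0)
step 2: (41, 3)  from 2·(14,1) + (13,1)
step 3: (547, 40)  from 13·(41,3) + (14,1)
step 4: (1135, 83)  from 2·(547,40) + (41,3)
step 5: (1682, 123)  from 1·(1135,83) + (547,40)
(x₁, y₁) = (1682, 123);  1682² − 187·123² = 1 ✓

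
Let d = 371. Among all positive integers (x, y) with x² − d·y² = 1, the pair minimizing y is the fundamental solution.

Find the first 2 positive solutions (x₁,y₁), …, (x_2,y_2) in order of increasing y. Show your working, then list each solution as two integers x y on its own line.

1695 88
5746049 298320

√371 → a₀=19, period (3,1,4,1,3,38); ℓ=6 even so k=5
k=0  a_k=19  p_k/q_k = 19/1
k=1  a_k=3  p_k/q_k = 58/3
k=2  a_k=1  p_k/q_k = 77/4
…
k=4  a_k=1  p_k/q_k = 443/23
k=5  a_k=3  p_k/q_k = 1695/88
(x₁, y₁) = (1695, 88);  1695² − 371·88² = 1 ✓
k=2:  x_2 = 1695·1695+371·88·88 = 5746049,  y_2 = 1695·88+88·1695 = 298320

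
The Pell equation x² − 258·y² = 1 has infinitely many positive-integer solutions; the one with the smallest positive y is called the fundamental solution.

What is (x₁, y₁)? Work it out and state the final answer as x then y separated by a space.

257 16

√258 = [16; 16,32, …], period ℓ=2 (even) → k=1
step 0: (16, 1)  from 16·(1,0) + (0,1)
step 1: (257, 16)  from 16·(16,1) + (1,0)
fundamental: x₁=257, y₁=16  (since 66049 − 258·256 = 1)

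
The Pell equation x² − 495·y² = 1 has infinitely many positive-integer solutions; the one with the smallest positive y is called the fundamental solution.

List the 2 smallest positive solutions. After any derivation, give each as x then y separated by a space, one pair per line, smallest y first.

89 4
15841 712

√495 → a₀=22, period (4,44); ℓ=2 even so k=1
k=0  a_k=22  p_k/q_k = 22/1
k=1  a_k=4  p_k/q_k = 89/4
fundamental: x₁=89, y₁=4  (since 7921 − 495·16 = 1)
(x_2, y_2) = (89·89 + 495·4·4, 89·4 + 4·89) = (15841, 712)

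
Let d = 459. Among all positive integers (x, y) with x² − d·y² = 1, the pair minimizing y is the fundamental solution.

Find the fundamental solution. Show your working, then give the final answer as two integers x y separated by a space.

499850 23331

[21; 2,2,1,4,21,4,1,2,2,42] for √459; ℓ=10 ⇒ convergent index 9
step 0: (21, 1)  from 21·(1,0) + (0,1)
step 1: (43, 2)  from 2·(21,1) + (1,0)
step 2: (107, 5)  from 2·(43,2) + (21,1)
step 3: (150, 7)  from 1·(107,5) + (43,2)
step 4: (707, 33)  from 4·(150,7) + (107,5)
step 5: (14997, 700)  from 21·(707,33) + (150,7)
…
step 7: (75692, 3533)  from 1·(60695,2833) + (14997,700)
step 8: (212079, 9899)  from 2·(75692,3533) + (60695,2833)
step 9: (499850, 23331)  from 2·(212079,9899) + (75692,3533)
→ (499850, 23331).  Check: 499850²=249850022500, 459·23331²=249850022499, difference 1.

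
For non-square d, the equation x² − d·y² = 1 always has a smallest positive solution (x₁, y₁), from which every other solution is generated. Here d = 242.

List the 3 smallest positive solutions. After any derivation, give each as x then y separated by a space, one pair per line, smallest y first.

[15; 1,1,3,1,14,1,3,1,1,30] for √242; ℓ=10 ⇒ convergent index 9
k=0  a_k=15  p_k/q_k = 15/1
…
k=4  a_k=1  p_k/q_k = 140/9
k=5  a_k=14  p_k/q_k = 2069/133
…
k=8  a_k=1  p_k/q_k = 10905/701
k=9  a_k=1  p_k/q_k = 19601/1260
→ (19601, 1260).  Check: 19601²=384199201, 242·1260²=384199200, difference 1.
k=2:  x_2 = 19601·19601+242·1260·1260 = 768398401,  y_2 = 19601·1260+1260·19601 = 49394520
k=3:  x_3 = 19601·768398401+242·1260·49394520 = 30122754096401,  y_3 = 19601·49394520+1260·768398401 = 1936363971780

19601 1260
768398401 49394520
30122754096401 1936363971780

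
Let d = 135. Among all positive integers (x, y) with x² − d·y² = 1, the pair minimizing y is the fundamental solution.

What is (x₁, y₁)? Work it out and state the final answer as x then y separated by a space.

√135 → a₀=11, period (1,1,1,1,1,1,1,22); ℓ=8 even so k=7
k=0  a_k=11  p_k/q_k = 11/1
…
k=2  a_k=1  p_k/q_k = 23/2
k=3  a_k=1  p_k/q_k = 35/3
k=4  a_k=1  p_k/q_k = 58/5
…
k=6  a_k=1  p_k/q_k = 151/13
k=7  a_k=1  p_k/q_k = 244/21
fundamental: x₁=244, y₁=21  (since 59536 − 135·441 = 1)

244 21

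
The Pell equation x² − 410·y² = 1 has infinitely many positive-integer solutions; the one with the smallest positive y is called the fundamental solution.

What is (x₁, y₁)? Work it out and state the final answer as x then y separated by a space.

d=410: √d = [20; 4,40] (ℓ=2, even), read p_1/q_1
i=0: a=20 ⇒ p=20, q=1
i=1: a=4 ⇒ p=81, q=4
(x₁, y₁) = (81, 4);  81² − 410·4² = 1 ✓

81 4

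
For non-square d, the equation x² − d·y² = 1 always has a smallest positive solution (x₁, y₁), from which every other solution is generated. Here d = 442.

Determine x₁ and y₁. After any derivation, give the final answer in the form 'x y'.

d=442: √d = [21; 42] (ℓ=1, odd), read p_1/q_1
a_0=21:  p_0=21·1+0=21,  q_0=21·0+1=1
a_1=42:  p_1=42·21+1=883,  q_1=42·1+0=42
→ (883, 42).  Check: 883²=779689, 442·42²=779688, difference 1.

883 42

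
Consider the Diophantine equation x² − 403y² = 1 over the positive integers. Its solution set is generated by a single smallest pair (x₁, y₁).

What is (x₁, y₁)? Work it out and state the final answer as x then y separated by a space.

d=403: √d = [20; 13,2,1,3,1,3,1,2,13,40] (ℓ=10, even), read p_9/q_9
a_0=20:  p_0=20·1+0=20,  q_0=20·0+1=1
a_1=13:  p_1=13·20+1=261,  q_1=13·1+0=13
a_2=2:  p_2=2·261+20=542,  q_2=2·13+1=27
…
a_4=3:  p_4=3·803+542=2951,  q_4=3·40+27=147
a_5=1:  p_5=1·2951+803=3754,  q_5=1·147+40=187
…
a_8=2:  p_8=2·17967+14213=50147,  q_8=2·895+708=2498
a_9=13:  p_9=13·50147+17967=669878,  q_9=13·2498+895=33369
fundamental: x₁=669878, y₁=33369  (since 448736534884 − 403·1113490161 = 1)

669878 33369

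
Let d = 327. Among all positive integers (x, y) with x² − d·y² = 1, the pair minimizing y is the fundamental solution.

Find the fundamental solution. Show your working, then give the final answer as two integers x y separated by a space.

217 12

√327 → a₀=18, period (12,36); ℓ=2 even so k=1
a_0=18:  p_0=18·1+0=18,  q_0=18·0+1=1
a_1=12:  p_1=12·18+1=217,  q_1=12·1+0=12
→ (217, 12).  Check: 217²=47089, 327·12²=47088, difference 1.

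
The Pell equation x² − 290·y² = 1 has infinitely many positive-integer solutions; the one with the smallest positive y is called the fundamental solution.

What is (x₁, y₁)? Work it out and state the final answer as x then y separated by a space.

√290 → a₀=17, period (34); ℓ=1 odd so k=1
k=0  a_k=17  p_k/q_k = 17/1
k=1  a_k=34  p_k/q_k = 579/34
→ (579, 34).  Check: 579²=335241, 290·34²=335240, difference 1.

579 34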